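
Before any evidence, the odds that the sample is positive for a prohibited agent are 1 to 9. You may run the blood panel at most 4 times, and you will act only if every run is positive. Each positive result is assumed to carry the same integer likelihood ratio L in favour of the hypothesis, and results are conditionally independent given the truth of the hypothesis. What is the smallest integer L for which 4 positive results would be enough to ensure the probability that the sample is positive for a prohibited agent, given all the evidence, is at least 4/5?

3

Prior odds = 1/9.
Target odds = 0.8/0.2 = 4.
Need L⁴ ≥ 4 ÷ (1/9) = 36.
2⁴ = 16 < 36 ≤ 81 = 3⁴, so L = 3.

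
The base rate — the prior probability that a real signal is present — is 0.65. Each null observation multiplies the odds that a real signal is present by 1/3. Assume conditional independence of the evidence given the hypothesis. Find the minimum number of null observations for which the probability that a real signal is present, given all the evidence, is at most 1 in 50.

Prior odds: 0.65 ÷ 0.35 = 13/7.
Likelihood ratio per null observation = 1/3.
Target posterior odds = 0.02/0.98 = 1/49.
Need (13/7) × (1/3)ⁿ ≤ 1/49, i.e. (1/3)ⁿ ≤ 1/91.
(1/3)⁴ = 1/81 is still above 1/91 but (1/3)⁵ = 1/243 is at or below it, so n = 5.

5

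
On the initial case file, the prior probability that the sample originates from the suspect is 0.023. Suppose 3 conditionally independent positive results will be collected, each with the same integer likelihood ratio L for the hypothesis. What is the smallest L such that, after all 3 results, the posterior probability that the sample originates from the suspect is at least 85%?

7

Prior odds = 0.023/0.977 = 23/977.
Target odds = 0.85/0.15 = 17/3.
Need L³ ≥ 17/3 ÷ (23/977) = 16609/69.
6³ = 216 < 16609/69 ≤ 343 = 7³, so L = 7.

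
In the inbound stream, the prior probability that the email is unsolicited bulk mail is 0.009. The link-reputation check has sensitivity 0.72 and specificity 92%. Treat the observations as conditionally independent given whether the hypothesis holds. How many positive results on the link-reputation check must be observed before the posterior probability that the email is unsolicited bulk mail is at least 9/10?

Prior odds: 0.009 ÷ 0.991 = 9/991.
False-positive rate = 1 − 0.92 = 0.08; likelihood ratio of a positive = 0.72/0.08 = 9.
Target odds: 0.9 ÷ 0.1 = 9.
Require 9ⁿ ≥ 9 ÷ (9/991) = 991.
9³ = 729 falls short of 991 but 9⁴ = 6561 reaches it, so n = 4.

4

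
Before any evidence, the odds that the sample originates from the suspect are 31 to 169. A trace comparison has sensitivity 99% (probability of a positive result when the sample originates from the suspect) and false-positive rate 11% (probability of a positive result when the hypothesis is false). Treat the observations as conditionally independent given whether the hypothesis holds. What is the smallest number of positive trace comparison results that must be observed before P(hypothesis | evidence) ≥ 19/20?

3

Prior odds = 31/169.
Likelihood ratio of a positive result = 0.99/0.11 = 9.
Target posterior odds = 0.95/0.05 = 19.
Require 9ⁿ ≥ 19 ÷ (31/169) = 3211/31.
9² = 81 falls short of 3211/31 but 9³ = 729 reaches it, so n = 3.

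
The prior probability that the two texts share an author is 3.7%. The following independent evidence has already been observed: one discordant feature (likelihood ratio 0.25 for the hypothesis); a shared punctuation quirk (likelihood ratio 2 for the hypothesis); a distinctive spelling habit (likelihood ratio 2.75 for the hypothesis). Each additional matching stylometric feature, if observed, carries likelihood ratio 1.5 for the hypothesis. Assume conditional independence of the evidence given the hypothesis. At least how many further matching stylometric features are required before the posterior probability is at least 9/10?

Prior odds = 0.037/0.963 = 37/963.
Combined Bayes factor of the evidence already in hand = 0.25 × 2 × 2.75 = 1.375.
Odds after that evidence = (37/963) × 1.375 = 407/7704.
Target odds = 0.9/0.1 = 9.
Need 1.5ⁿ ≥ 9 ÷ (407/7704) = 69336/407.
1.5¹² = 531441/4096 falls short of 69336/407 but 1.5¹³ = 1594323/8192 reaches it, so n = 13.

13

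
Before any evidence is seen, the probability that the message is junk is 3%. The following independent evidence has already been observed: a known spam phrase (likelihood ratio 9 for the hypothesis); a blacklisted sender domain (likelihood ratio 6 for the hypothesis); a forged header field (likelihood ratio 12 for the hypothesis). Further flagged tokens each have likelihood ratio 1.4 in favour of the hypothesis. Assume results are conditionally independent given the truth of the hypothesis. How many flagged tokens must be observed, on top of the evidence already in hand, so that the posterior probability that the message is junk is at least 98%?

Prior odds = 0.03/0.97 = 3/97.
Combined Bayes factor of the evidence already in hand = 9 × 6 × 12 = 648.
Odds after that evidence = (3/97) × 648 = 1944/97.
Target odds = 0.98/0.02 = 49.
Need 1.4ⁿ ≥ 49 ÷ (1944/97) = 4753/1944.
1.4² = 1.96 falls short of 4753/1944 but 1.4³ = 2.744 reaches it, so n = 3.

3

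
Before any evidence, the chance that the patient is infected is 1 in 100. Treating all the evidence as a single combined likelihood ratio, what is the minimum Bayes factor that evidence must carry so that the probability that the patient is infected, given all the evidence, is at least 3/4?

Prior odds = 0.01/0.99 = 1/99.
Target odds = 0.75/0.25 = 3.
Required Bayes factor = 3 ÷ (1/99) = 297.

297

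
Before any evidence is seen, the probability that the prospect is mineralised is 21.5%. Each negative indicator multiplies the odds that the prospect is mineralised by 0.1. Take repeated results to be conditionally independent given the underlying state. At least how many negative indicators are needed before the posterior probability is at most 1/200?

2

Prior odds: 0.215 ÷ 0.785 = 43/157.
Likelihood ratio per negative indicator = 0.1.
Target posterior odds = 0.005/0.995 = 1/199.
Require 0.1ⁿ ≤ 1/199 ÷ (43/157) = 157/8557.
0.1¹ = 0.1 is still above 157/8557 but 0.1² = 0.01 is at or below it, so n = 2.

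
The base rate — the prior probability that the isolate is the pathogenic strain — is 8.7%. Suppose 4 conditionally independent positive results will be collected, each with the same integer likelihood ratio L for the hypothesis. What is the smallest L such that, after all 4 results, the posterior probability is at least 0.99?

Prior odds = 0.087/0.913 = 87/913.
Target odds = 0.99/0.01 = 99.
Need L⁴ ≥ 99 ÷ (87/913) = 30129/29.
5⁴ = 625 < 30129/29 ≤ 1296 = 6⁴, so L = 6.

6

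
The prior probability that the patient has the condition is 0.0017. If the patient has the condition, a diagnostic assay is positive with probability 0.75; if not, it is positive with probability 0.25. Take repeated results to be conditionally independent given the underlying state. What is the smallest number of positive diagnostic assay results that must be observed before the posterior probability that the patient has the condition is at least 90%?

Prior odds: 0.0017 ÷ 0.9983 = 17/9983.
Likelihood ratio of a positive = 0.75/0.25 = 3.
Target posterior odds = 0.9/0.1 = 9.
Require 3ⁿ ≥ 9 ÷ (17/9983) = 89847/17.
3⁷ = 2187 falls short of 89847/17 but 3⁸ = 6561 reaches it, so n = 8.

8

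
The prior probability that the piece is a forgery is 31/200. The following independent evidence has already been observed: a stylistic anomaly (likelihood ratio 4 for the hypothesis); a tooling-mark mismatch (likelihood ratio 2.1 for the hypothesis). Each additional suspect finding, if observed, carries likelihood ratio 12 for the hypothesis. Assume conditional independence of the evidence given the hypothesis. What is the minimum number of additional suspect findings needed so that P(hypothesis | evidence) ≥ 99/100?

Prior odds = 0.155/0.845 = 31/169.
Combined Bayes factor of the evidence already in hand = 4 × 2.1 = 8.4.
Odds after that evidence = (31/169) × 8.4 = 1302/845.
Target odds = 0.99/0.01 = 99.
Need 12ⁿ ≥ 99 ÷ (1302/845) = 27885/434.
12¹ = 12 falls short of 27885/434 but 12² = 144 reaches it, so n = 2.

2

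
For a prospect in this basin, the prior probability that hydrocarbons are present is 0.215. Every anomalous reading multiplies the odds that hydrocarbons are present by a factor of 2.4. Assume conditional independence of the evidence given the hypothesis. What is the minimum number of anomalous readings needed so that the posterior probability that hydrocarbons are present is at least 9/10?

4

Prior odds: 0.215 ÷ 0.785 = 43/157.
Likelihood ratio per anomalous reading = 2.4.
Target odds: 0.9 ÷ 0.1 = 9.
Require 2.4ⁿ ≥ 9 ÷ (43/157) = 1413/43.
2.4³ = 13.824 falls short of 1413/43 but 2.4⁴ = 33.1776 reaches it, so n = 4.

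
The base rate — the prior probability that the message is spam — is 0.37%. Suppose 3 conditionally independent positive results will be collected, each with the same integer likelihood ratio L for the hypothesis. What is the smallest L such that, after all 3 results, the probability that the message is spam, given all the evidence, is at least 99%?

Prior odds = 0.0037/0.9963 = 37/9963.
Target odds = 0.99/0.01 = 99.
Need L³ ≥ 99 ÷ (37/9963) = 986337/37.
29³ = 24389 < 986337/37 ≤ 27000 = 30³, so L = 30.

30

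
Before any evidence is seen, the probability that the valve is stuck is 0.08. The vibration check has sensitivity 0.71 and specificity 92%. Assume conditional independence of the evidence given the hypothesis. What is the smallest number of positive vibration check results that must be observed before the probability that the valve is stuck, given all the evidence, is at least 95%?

3

Prior odds: 0.08 ÷ 0.92 = 2/23.
False-positive rate = 1 − 0.92 = 0.08; likelihood ratio of a positive = 0.71/0.08 = 8.875.
Target posterior odds = 0.95/0.05 = 19.
Require 8.875ⁿ ≥ 19 ÷ (2/23) = 218.5.
8.875² = 78.765625 falls short of 218.5 but 8.875³ = 357911/512 reaches it, so n = 3.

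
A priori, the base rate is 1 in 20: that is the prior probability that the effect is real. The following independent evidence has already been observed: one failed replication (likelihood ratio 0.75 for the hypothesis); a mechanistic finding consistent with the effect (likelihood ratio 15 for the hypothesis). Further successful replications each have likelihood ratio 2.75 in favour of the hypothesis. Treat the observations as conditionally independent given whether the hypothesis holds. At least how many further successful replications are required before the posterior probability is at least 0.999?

8

Prior odds = 0.05/0.95 = 1/19.
Combined Bayes factor of the evidence already in hand = 0.75 × 15 = 11.25.
Odds after that evidence = (1/19) × 11.25 = 45/76.
Target odds = 0.999/0.001 = 999.
Need 2.75ⁿ ≥ 999 ÷ (45/76) = 1687.2.
2.75⁷ = 19487171/16384 falls short of 1687.2 but 2.75⁸ = 214358881/65536 reaches it, so n = 8.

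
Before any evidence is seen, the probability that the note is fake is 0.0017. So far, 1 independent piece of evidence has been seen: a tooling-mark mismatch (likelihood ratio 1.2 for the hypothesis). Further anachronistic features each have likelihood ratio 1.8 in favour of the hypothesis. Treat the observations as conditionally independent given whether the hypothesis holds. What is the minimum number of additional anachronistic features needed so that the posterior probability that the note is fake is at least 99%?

Prior odds = 0.0017/0.9983 = 17/9983.
Bayes factor of the evidence already in hand = 1.2.
Odds after that evidence = (17/9983) × 1.2 = 102/49915.
Target odds = 0.99/0.01 = 99.
Need 1.8ⁿ ≥ 99 ÷ (102/49915) = 1647195/34.
1.8¹⁸ ≈39346.4 falls short of 1647195/34 but 1.8¹⁹ ≈70823.5 reaches it, so n = 19.

19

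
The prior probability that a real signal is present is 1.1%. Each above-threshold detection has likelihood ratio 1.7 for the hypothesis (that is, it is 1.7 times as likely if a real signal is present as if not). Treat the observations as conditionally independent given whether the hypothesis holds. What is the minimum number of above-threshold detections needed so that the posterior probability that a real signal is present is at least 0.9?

13

Prior odds: 0.011 ÷ 0.989 = 11/989.
Likelihood ratio per above-threshold detection = 1.7.
Target posterior odds = 0.9/0.1 = 9.
Require 1.7ⁿ ≥ 9 ÷ (11/989) = 8901/11.
1.7¹² ≈582.622 falls short of 8901/11 but 1.7¹³ ≈990.458 reaches it, so n = 13.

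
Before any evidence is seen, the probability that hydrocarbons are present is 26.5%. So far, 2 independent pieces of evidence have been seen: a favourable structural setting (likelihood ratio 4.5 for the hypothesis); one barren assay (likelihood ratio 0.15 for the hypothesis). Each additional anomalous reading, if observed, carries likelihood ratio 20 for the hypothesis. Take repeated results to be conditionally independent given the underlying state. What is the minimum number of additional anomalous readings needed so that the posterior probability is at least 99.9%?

3

Prior odds = 0.265/0.735 = 53/147.
Combined Bayes factor of the evidence already in hand = 4.5 × 0.15 = 0.675.
Odds after that evidence = (53/147) × 0.675 = 477/1960.
Target odds = 0.999/0.001 = 999.
Need 20ⁿ ≥ 999 ÷ (477/1960) = 217560/53.
20² = 400 falls short of 217560/53 but 20³ = 8000 reaches it, so n = 3.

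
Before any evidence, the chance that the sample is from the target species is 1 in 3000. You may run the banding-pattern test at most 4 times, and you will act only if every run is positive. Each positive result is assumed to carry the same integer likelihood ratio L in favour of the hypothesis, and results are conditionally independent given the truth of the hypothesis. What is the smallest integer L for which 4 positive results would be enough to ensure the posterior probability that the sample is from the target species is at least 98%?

Prior odds = (1/3000)/(2999/3000) = 1/2999.
Target odds = 0.98/0.02 = 49.
Need L⁴ ≥ 49 ÷ (1/2999) = 146951.
19⁴ = 130321 < 146951 ≤ 160000 = 20⁴, so L = 20.

20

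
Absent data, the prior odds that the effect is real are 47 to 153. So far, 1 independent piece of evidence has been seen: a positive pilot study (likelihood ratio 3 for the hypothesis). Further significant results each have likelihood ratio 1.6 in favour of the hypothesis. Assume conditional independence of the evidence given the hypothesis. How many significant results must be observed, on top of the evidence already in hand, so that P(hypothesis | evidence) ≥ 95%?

Prior odds = 47/153.
Bayes factor of the evidence already in hand = 3.
Odds after that evidence = (47/153) × 3 = 47/51.
Target odds = 0.95/0.05 = 19.
Need 1.6ⁿ ≥ 19 ÷ (47/51) = 969/47.
1.6⁶ = 262144/15625 falls short of 969/47 but 1.6⁷ = 2097152/78125 reaches it, so n = 7.

7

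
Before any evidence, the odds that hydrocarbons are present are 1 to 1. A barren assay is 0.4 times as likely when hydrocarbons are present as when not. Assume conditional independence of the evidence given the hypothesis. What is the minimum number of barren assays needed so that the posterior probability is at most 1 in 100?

6

Prior odds = 1.
Likelihood ratio per barren assay = 0.4.
Target odds: 0.01 ÷ 0.99 = 1/99.
Require 0.4ⁿ ≤ 1/99 ÷ 1 = 1/99.
0.4⁵ = 0.01024 is still above 1/99 but 0.4⁶ = 64/15625 is at or below it, so n = 6.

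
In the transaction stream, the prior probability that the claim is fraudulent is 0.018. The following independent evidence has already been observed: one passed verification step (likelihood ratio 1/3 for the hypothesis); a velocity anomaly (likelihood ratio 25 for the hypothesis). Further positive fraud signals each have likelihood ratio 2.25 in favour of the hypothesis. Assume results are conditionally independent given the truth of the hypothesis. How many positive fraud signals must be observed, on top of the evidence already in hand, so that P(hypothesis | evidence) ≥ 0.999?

Prior odds = 0.018/0.982 = 9/491.
Combined Bayes factor of the evidence already in hand = (1/3) × 25 = 25/3.
Odds after that evidence = (9/491) × 25/3 = 75/491.
Target odds = 0.999/0.001 = 999.
Need 2.25ⁿ ≥ 999 ÷ (75/491) = 6540.12.
2.25¹⁰ ≈3325.26 falls short of 6540.12 but 2.25¹¹ ≈7481.83 reaches it, so n = 11.

11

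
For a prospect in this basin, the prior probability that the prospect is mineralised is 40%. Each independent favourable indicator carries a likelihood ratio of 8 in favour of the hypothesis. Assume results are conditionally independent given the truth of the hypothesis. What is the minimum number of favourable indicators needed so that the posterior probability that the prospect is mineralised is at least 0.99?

3

Prior odds = 0.4/0.6 = 2/3.
Likelihood ratio per favourable indicator = 8.
Target odds: 0.99 ÷ 0.01 = 99.
Need (2/3) × 8ⁿ ≥ 99, i.e. 8ⁿ ≥ 148.5.
8² = 64 falls short of 148.5 but 8³ = 512 reaches it, so n = 3.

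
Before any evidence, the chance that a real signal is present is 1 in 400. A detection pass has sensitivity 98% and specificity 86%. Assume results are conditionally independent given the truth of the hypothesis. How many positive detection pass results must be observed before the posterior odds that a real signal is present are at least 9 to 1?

Prior odds = 0.0025/0.9975 = 1/399.
False-positive rate = 1 − 0.86 = 0.14; likelihood ratio of a positive = 0.98/0.14 = 7.
Target odds = 9.
Require 7ⁿ ≥ 9 ÷ (1/399) = 3591.
7⁴ = 2401 falls short of 3591 but 7⁵ = 16807 reaches it, so n = 5.

5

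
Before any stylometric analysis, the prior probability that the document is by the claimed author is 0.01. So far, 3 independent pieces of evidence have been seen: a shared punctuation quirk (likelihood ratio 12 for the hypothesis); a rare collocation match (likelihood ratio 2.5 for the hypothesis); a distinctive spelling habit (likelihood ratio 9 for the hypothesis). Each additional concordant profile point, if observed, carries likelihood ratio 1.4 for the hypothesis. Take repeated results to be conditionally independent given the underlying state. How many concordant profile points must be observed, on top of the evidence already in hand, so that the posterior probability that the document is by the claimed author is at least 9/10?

Prior odds = 0.01/0.99 = 1/99.
Combined Bayes factor of the evidence already in hand = 12 × 2.5 × 9 = 270.
Odds after that evidence = (1/99) × 270 = 30/11.
Target odds = 0.9/0.1 = 9.
Need 1.4ⁿ ≥ 9 ÷ (30/11) = 3.3.
1.4³ = 2.744 falls short of 3.3 but 1.4⁴ = 3.8416 reaches it, so n = 4.

4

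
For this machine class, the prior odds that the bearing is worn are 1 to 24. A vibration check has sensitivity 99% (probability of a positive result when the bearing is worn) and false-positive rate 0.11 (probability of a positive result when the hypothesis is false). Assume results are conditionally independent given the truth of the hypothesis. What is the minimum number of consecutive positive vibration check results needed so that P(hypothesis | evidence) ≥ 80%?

Prior odds = 1/24.
Likelihood ratio of a positive result = 0.99/0.11 = 9.
Target odds: 0.8 ÷ 0.2 = 4.
Need (1/24) × 9ⁿ ≥ 4, i.e. 9ⁿ ≥ 96.
9² = 81 falls short of 96 but 9³ = 729 reaches it, so n = 3.

3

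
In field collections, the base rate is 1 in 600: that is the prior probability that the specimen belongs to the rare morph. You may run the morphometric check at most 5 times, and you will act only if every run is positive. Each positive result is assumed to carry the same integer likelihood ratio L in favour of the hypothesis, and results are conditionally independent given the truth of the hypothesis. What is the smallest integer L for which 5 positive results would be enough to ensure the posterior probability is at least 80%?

Prior odds = (1/600)/(599/600) = 1/599.
Target odds = 0.8/0.2 = 4.
Need L⁵ ≥ 4 ÷ (1/599) = 2396.
4⁵ = 1024 < 2396 ≤ 3125 = 5⁵, so L = 5.

5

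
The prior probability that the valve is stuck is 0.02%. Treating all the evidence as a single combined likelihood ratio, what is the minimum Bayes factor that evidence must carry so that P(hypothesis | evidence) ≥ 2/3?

Prior odds = 0.0002/0.9998 = 1/4999.
Target odds = (2/3)/(1/3) = 2.
Required Bayes factor = 2 ÷ (1/4999) = 9998.

9998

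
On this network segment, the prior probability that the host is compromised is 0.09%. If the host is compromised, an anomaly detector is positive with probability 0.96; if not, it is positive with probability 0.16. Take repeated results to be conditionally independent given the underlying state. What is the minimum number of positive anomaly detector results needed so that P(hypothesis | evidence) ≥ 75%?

Prior odds = 0.0009/0.9991 = 9/9991.
Likelihood ratio of a positive = 0.96/0.16 = 6.
Target posterior odds = 0.75/0.25 = 3.
Need (9/9991) × 6ⁿ ≥ 3, i.e. 6ⁿ ≥ 9991/3.
6⁴ = 1296 falls short of 9991/3 but 6⁵ = 7776 reaches it, so n = 5.

5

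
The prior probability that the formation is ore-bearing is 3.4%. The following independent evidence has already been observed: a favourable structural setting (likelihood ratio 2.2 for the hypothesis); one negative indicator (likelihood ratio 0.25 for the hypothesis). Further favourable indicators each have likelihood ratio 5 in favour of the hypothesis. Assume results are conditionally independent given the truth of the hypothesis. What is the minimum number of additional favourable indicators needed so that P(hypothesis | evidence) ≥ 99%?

6

Prior odds = 0.034/0.966 = 17/483.
Combined Bayes factor of the evidence already in hand = 2.2 × 0.25 = 0.55.
Odds after that evidence = (17/483) × 0.55 = 187/9660.
Target odds = 0.99/0.01 = 99.
Need 5ⁿ ≥ 99 ÷ (187/9660) = 86940/17.
5⁵ = 3125 falls short of 86940/17 but 5⁶ = 15625 reaches it, so n = 6.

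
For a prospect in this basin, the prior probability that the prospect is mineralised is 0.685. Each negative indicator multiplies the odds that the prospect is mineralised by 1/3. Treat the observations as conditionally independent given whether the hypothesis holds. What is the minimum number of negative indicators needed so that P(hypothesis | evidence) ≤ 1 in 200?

6

Prior odds: 0.685 ÷ 0.315 = 137/63.
Likelihood ratio per negative indicator = 1/3.
Target posterior odds = 0.005/0.995 = 1/199.
Require (1/3)ⁿ ≤ 1/199 ÷ (137/63) = 63/27263.
(1/3)⁵ = 1/243 is still above 63/27263 but (1/3)⁶ = 1/729 is at or below it, so n = 6.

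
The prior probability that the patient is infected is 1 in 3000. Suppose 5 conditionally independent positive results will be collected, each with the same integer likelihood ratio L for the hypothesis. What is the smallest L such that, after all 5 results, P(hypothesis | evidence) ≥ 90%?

Prior odds = (1/3000)/(2999/3000) = 1/2999.
Target odds = 0.9/0.1 = 9.
Need L⁵ ≥ 9 ÷ (1/2999) = 26991.
7⁵ = 16807 < 26991 ≤ 32768 = 8⁵, so L = 8.

8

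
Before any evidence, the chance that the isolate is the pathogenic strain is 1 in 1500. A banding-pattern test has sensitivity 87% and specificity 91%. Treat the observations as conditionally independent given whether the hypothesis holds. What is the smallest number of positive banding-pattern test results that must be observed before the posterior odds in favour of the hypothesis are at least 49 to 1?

Prior odds: (1/1500) ÷ (1499/1500) = 1/1499.
False-positive rate = 1 − 0.91 = 0.09; likelihood ratio of a positive = 0.87/0.09 = 29/3.
Target odds = 49.
Need (1/1499) × (29/3)ⁿ ≥ 49, i.e. (29/3)ⁿ ≥ 73451.
(29/3)⁴ = 707281/81 falls short of 73451 but (29/3)⁵ = 20511149/243 reaches it, so n = 5.

5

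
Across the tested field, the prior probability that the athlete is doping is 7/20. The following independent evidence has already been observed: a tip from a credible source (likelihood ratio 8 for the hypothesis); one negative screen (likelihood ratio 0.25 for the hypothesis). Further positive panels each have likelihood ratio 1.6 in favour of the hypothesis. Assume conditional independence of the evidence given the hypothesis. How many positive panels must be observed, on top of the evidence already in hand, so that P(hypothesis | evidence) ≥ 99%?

10

Prior odds = 0.35/0.65 = 7/13.
Combined Bayes factor of the evidence already in hand = 8 × 0.25 = 2.
Odds after that evidence = (7/13) × 2 = 14/13.
Target odds = 0.99/0.01 = 99.
Need 1.6ⁿ ≥ 99 ÷ (14/13) = 1287/14.
1.6⁹ = 134217728/1953125 falls short of 1287/14 but 1.6¹⁰ ≈109.951 reaches it, so n = 10.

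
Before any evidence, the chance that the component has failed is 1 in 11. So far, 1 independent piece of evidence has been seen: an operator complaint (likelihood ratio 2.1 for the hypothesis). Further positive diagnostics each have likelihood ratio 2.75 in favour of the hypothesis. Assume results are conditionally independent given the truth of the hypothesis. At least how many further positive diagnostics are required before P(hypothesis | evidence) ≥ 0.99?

7

Prior odds = (1/11)/(10/11) = 0.1.
Bayes factor of the evidence already in hand = 2.1.
Odds after that evidence = 0.1 × 2.1 = 0.21.
Target odds = 0.99/0.01 = 99.
Need 2.75ⁿ ≥ 99 ÷ 0.21 = 3300/7.
2.75⁶ = 1771561/4096 falls short of 3300/7 but 2.75⁷ = 19487171/16384 reaches it, so n = 7.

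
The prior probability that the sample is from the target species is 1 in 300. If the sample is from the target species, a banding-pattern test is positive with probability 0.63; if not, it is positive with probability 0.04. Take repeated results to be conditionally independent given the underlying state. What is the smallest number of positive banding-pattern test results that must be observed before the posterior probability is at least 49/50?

Prior odds: (1/300) ÷ (299/300) = 1/299.
Likelihood ratio of a positive = 0.63/0.04 = 15.75.
Target odds: 0.98 ÷ 0.02 = 49.
Require 15.75ⁿ ≥ 49 ÷ (1/299) = 14651.
15.75³ = 3906.984375 falls short of 14651 but 15.75⁴ = 15752961/256 reaches it, so n = 4.

4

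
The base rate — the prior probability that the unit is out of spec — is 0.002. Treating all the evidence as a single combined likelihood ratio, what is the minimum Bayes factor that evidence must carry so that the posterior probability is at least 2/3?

Prior odds = 0.002/0.998 = 1/499.
Target odds = (2/3)/(1/3) = 2.
Required Bayes factor = 2 ÷ (1/499) = 998.

998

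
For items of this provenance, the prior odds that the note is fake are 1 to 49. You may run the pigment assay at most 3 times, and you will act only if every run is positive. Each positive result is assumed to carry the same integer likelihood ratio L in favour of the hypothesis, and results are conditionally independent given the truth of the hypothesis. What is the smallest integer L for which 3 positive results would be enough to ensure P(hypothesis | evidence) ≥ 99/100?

Prior odds = 1/49.
Target odds = 0.99/0.01 = 99.
Need L³ ≥ 99 ÷ (1/49) = 4851.
16³ = 4096 < 4851 ≤ 4913 = 17³, so L = 17.

17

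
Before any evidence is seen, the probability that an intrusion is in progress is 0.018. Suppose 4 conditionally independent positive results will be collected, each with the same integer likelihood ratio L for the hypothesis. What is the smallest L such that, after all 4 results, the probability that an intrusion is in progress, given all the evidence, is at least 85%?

5

Prior odds = 0.018/0.982 = 9/491.
Target odds = 0.85/0.15 = 17/3.
Need L⁴ ≥ 17/3 ÷ (9/491) = 8347/27.
4⁴ = 256 < 8347/27 ≤ 625 = 5⁴, so L = 5.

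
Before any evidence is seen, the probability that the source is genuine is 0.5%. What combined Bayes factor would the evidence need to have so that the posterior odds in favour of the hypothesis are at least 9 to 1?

Prior odds = 0.005/0.995 = 1/199.
Target odds = 9.
Required Bayes factor = 9 ÷ (1/199) = 1791.

1791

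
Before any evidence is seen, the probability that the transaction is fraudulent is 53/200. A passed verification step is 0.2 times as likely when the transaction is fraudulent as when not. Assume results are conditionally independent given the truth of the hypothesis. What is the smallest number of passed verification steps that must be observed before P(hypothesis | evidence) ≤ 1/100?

Prior odds: 0.265 ÷ 0.735 = 53/147.
Likelihood ratio per passed verification step = 0.2.
Target posterior odds = 0.01/0.99 = 1/99.
Require 0.2ⁿ ≤ 1/99 ÷ (53/147) = 49/1749.
0.2² = 0.04 is still above 49/1749 but 0.2³ = 0.008 is at or below it, so n = 3.

3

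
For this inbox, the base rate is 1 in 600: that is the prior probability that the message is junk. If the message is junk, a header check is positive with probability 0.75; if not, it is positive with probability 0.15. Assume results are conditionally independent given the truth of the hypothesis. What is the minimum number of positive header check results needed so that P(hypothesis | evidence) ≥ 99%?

7

Prior odds: (1/600) ÷ (599/600) = 1/599.
Likelihood ratio of a positive = 0.75/0.15 = 5.
Target odds: 0.99 ÷ 0.01 = 99.
Require 5ⁿ ≥ 99 ÷ (1/599) = 59301.
5⁶ = 15625 falls short of 59301 but 5⁷ = 78125 reaches it, so n = 7.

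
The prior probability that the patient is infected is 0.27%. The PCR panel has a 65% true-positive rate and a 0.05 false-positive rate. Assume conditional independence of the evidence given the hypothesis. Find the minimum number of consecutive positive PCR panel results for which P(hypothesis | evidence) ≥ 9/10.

4

Prior odds: 0.0027 ÷ 0.9973 = 27/9973.
Likelihood ratio of a positive result = 0.65/0.05 = 13.
Target odds: 0.9 ÷ 0.1 = 9.
Need (27/9973) × 13ⁿ ≥ 9, i.e. 13ⁿ ≥ 9973/3.
13³ = 2197 falls short of 9973/3 but 13⁴ = 28561 reaches it, so n = 4.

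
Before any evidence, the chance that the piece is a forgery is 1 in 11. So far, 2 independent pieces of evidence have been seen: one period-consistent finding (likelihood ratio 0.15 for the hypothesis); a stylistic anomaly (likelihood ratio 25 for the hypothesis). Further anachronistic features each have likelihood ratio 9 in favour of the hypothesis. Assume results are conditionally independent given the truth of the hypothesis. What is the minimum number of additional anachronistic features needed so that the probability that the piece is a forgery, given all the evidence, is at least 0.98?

Prior odds = (1/11)/(10/11) = 0.1.
Combined Bayes factor of the evidence already in hand = 0.15 × 25 = 3.75.
Odds after that evidence = 0.1 × 3.75 = 0.375.
Target odds = 0.98/0.02 = 49.
Need 9ⁿ ≥ 49 ÷ 0.375 = 392/3.
9² = 81 falls short of 392/3 but 9³ = 729 reaches it, so n = 3.

3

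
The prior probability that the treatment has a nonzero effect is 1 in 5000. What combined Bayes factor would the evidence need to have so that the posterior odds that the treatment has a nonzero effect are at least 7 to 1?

Prior odds = 0.0002/0.9998 = 1/4999.
Target odds = 7.
Required Bayes factor = 7 ÷ (1/4999) = 34993.

34993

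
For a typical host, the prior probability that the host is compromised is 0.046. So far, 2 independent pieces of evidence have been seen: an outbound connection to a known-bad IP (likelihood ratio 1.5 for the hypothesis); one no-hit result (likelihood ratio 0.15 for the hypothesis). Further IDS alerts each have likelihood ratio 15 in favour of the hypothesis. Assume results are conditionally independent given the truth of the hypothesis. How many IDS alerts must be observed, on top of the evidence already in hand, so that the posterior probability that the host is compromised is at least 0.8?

Prior odds = 0.046/0.954 = 23/477.
Combined Bayes factor of the evidence already in hand = 1.5 × 0.15 = 0.225.
Odds after that evidence = (23/477) × 0.225 = 23/2120.
Target odds = 0.8/0.2 = 4.
Need 15ⁿ ≥ 4 ÷ (23/2120) = 8480/23.
15² = 225 falls short of 8480/23 but 15³ = 3375 reaches it, so n = 3.

3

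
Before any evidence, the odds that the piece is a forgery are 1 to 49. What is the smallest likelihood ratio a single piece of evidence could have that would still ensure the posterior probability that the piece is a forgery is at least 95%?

931

Prior odds = 1/49.
Target odds = 0.95/0.05 = 19.
Required Bayes factor = 19 ÷ (1/49) = 931.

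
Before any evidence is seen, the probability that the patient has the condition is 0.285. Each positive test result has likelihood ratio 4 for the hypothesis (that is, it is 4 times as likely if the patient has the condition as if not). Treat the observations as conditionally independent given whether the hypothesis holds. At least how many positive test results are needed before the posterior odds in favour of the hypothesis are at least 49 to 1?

Prior odds: 0.285 ÷ 0.715 = 57/143.
Likelihood ratio per positive test result = 4.
Target odds = 49.
Require 4ⁿ ≥ 49 ÷ (57/143) = 7007/57.
4³ = 64 falls short of 7007/57 but 4⁴ = 256 reaches it, so n = 4.

4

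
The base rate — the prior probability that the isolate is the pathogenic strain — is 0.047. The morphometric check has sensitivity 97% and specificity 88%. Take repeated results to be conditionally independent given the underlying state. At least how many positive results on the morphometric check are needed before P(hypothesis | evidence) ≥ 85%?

3

Prior odds: 0.047 ÷ 0.953 = 47/953.
False-positive rate = 1 − 0.88 = 0.12; likelihood ratio of a positive = 0.97/0.12 = 97/12.
Target odds: 0.85 ÷ 0.15 = 17/3.
Need (47/953) × (97/12)ⁿ ≥ 17/3, i.e. (97/12)ⁿ ≥ 16201/141.
(97/12)² = 9409/144 falls short of 16201/141 but (97/12)³ = 912673/1728 reaches it, so n = 3.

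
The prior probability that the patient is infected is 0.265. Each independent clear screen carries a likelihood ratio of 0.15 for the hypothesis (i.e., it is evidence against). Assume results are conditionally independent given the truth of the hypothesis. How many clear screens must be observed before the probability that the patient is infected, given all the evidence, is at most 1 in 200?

3

Prior odds: 0.265 ÷ 0.735 = 53/147.
Likelihood ratio per clear screen = 0.15.
Target odds: 0.005 ÷ 0.995 = 1/199.
Require 0.15ⁿ ≤ 1/199 ÷ (53/147) = 147/10547.
0.15² = 0.0225 is still above 147/10547 but 0.15³ = 0.003375 is at or below it, so n = 3.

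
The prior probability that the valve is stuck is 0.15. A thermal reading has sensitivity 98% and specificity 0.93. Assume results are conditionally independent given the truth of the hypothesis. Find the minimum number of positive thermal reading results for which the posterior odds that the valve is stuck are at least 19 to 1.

Prior odds: 0.15 ÷ 0.85 = 3/17.
False-positive rate = 1 − 0.93 = 0.07; likelihood ratio of a positive = 0.98/0.07 = 14.
Target odds = 19.
Require 14ⁿ ≥ 19 ÷ (3/17) = 323/3.
14¹ = 14 falls short of 323/3 but 14² = 196 reaches it, so n = 2.

2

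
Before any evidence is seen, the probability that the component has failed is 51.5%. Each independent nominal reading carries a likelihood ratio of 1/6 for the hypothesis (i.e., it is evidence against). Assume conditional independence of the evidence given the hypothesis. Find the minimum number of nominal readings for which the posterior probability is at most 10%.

Prior odds: 0.515 ÷ 0.485 = 103/97.
Likelihood ratio per nominal reading = 1/6.
Target posterior odds = 0.1/0.9 = 1/9.
Require (1/6)ⁿ ≤ 1/9 ÷ (103/97) = 97/927.
(1/6)¹ = 1/6 is still above 97/927 but (1/6)² = 1/36 is at or below it, so n = 2.

2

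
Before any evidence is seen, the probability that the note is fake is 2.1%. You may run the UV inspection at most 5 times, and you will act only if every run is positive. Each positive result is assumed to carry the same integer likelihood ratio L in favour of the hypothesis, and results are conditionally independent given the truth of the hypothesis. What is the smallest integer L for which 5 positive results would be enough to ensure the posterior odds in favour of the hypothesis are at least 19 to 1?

4

Prior odds = 0.021/0.979 = 21/979.
Target odds = 19.
Need L⁵ ≥ 19 ÷ (21/979) = 18601/21.
3⁵ = 243 < 18601/21 ≤ 1024 = 4⁵, so L = 4.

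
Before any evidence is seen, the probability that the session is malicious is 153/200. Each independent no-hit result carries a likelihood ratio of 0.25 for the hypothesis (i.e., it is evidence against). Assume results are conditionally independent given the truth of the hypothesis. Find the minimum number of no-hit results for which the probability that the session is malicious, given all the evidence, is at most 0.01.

5

Prior odds: 0.765 ÷ 0.235 = 153/47.
Likelihood ratio per no-hit result = 0.25.
Target posterior odds = 0.01/0.99 = 1/99.
Require 0.25ⁿ ≤ 1/99 ÷ (153/47) = 47/15147.
0.25⁴ = 0.00390625 is still above 47/15147 but 0.25⁵ = 1/1024 is at or below it, so n = 5.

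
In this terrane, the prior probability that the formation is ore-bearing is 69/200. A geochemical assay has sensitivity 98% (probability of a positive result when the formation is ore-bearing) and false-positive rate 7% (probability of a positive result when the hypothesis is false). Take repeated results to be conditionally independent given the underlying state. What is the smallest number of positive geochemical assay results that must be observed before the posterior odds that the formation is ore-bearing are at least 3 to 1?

Prior odds = 0.345/0.655 = 69/131.
Likelihood ratio of a positive result = 0.98/0.07 = 14.
Target odds = 3.
Require 14ⁿ ≥ 3 ÷ (69/131) = 131/23.
14¹ = 14, which meets the required 131/23; so n = 1.

1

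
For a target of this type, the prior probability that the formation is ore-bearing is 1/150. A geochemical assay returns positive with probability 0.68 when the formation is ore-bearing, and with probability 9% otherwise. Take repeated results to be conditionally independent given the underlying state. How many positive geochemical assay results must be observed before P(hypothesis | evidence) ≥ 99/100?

5

Prior odds: (1/150) ÷ (149/150) = 1/149.
Likelihood ratio of a positive result = 0.68/0.09 = 68/9.
Target odds: 0.99 ÷ 0.01 = 99.
Require (68/9)ⁿ ≥ 99 ÷ (1/149) = 14751.
(68/9)⁴ = 21381376/6561 falls short of 14751 but (68/9)⁵ ≈24622.5 reaches it, so n = 5.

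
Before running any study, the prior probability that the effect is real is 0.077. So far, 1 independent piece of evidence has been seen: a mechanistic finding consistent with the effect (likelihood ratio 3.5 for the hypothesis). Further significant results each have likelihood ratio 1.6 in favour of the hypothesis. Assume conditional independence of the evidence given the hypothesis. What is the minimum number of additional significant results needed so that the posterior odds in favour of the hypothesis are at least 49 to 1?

Prior odds = 0.077/0.923 = 77/923.
Bayes factor of the evidence already in hand = 3.5.
Odds after that evidence = (77/923) × 3.5 = 539/1846.
Target odds = 49.
Need 1.6ⁿ ≥ 49 ÷ (539/1846) = 1846/11.
1.6¹⁰ ≈109.951 falls short of 1846/11 but 1.6¹¹ ≈175.922 reaches it, so n = 11.

11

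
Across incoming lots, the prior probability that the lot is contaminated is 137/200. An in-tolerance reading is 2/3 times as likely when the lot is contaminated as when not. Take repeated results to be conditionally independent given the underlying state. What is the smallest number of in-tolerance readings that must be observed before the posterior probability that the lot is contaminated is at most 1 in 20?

10

Prior odds = 0.685/0.315 = 137/63.
Likelihood ratio per in-tolerance reading = 2/3.
Target posterior odds = 0.05/0.95 = 1/19.
Require (2/3)ⁿ ≤ 1/19 ÷ (137/63) = 63/2603.
(2/3)⁹ = 512/19683 is still above 63/2603 but (2/3)¹⁰ = 1024/59049 is at or below it, so n = 10.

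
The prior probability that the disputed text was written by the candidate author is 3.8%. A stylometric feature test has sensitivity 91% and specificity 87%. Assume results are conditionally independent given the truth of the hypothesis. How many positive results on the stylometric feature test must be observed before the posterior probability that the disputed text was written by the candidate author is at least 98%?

Prior odds: 0.038 ÷ 0.962 = 19/481.
False-positive rate = 1 − 0.87 = 0.13; likelihood ratio of a positive = 0.91/0.13 = 7.
Target posterior odds = 0.98/0.02 = 49.
Need (19/481) × 7ⁿ ≥ 49, i.e. 7ⁿ ≥ 23569/19.
7³ = 343 falls short of 23569/19 but 7⁴ = 2401 reaches it, so n = 4.

4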